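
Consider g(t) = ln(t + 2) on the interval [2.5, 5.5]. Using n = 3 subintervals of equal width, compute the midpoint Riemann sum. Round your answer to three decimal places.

Δt = (5.5 − 2.5)/3 = 1.
Midpoints: 3, 4, 5.
g(3) ≈ 1.609, g(4) ≈ 1.792, g(5) ≈ 1.946.
Sum = Δt · [g(3) + g(4) + g(5)].
Sum ≈ 5.347.

5.347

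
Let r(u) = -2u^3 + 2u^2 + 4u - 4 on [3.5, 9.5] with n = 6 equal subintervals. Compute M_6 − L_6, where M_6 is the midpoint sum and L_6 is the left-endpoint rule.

-669

M_6 = -3304.
L_6 = -2635.
M_6 − L_6 = -669.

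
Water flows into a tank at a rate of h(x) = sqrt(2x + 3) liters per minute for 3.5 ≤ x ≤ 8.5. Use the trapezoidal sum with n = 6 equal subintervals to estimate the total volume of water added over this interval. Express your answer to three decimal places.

Δx = (8.5 − 3.5)/6 = 5/6.
h(3.5) ≈ 3.162, h(13/3) ≈ 3.416, h(31/6) ≈ 3.651, h(6) ≈ 3.873, h(41/6) ≈ 4.082, h(23/3) ≈ 4.282, h(8.5) ≈ 4.472.
T_6 = (Δx/2)·[h(x_0) + 2h(x_1) + ... + 2h(x_{5}) + h(x_6)].
Sum ≈ 19.268.

19.268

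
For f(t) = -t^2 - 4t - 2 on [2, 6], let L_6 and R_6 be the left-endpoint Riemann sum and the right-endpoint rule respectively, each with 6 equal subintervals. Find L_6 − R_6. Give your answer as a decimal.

L_6 ≈ -125.629630.
R_6 ≈ -157.629630.
L_6 − R_6 = 32.

32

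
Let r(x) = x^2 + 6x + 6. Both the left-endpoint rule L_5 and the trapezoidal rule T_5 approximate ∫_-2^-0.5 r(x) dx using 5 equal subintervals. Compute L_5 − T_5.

-0.7875

L_5 = -0.39.
T_5 = 0.3975.
L_5 − T_5 = -0.7875.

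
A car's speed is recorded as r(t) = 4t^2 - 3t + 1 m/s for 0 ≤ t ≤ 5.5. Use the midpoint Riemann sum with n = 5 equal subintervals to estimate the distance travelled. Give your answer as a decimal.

Δt = (5.5 − 0)/5 = 1.1.
Midpoints: 0.55, 1.65, 2.75, 3.85, 4.95.
r(0.55) = 0.56, r(1.65) = 6.94, r(2.75) = 23, r(3.85) = 48.74, r(4.95) = 84.16.
Sum = Δt · [r(0.55) + r(1.65) + r(2.75) + r(3.85) + r(4.95)].
Sum = 179.74.

179.74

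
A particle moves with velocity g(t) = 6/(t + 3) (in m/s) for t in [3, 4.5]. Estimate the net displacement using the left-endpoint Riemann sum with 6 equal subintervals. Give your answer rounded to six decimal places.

Δt = (4.5 − 3)/6 = 0.25.
Left endpoints: 3, 3.25, 3.5, 3.75, 4, 4.25.
g(3) = 1, g(3.25) = 0.96, g(3.5) = 12/13, g(3.75) = 8/9, g(4) = 6/7, g(4.25) = 24/29.
Sum = Δt · [g(3) + g(3.25) + g(3.5) + ...].
Sum ≈ 1.364174.

1.364174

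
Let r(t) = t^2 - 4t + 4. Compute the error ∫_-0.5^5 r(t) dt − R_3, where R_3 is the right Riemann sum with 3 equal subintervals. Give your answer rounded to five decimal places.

Exact integral: ∫_-0.5^5 r(t) dt ≈ 14.2083333.
R_3 ≈ 19.8101852.
Error ≈ 14.2083333 − 19.8101852 ≈ -5.60185.

-5.60185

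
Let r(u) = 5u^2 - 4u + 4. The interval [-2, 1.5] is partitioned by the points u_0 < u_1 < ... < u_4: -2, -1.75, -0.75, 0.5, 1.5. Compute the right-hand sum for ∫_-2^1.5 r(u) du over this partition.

Subinterval widths: 0.25, 1, 1.25, 1.
Right endpoints: -1.75, -0.75, 0.5, 1.5.
r(-1.75) = 26.3125, r(-0.75) = 9.8125, r(0.5) = 3.25, r(1.5) = 9.25.
Sum = Σ Δu_i · r(u_i).
Sum = 29.703125.

29.703125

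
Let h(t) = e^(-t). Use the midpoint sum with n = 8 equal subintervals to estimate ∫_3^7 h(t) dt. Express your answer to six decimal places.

Δt = (7 − 3)/8 = 0.5.
Midpoints: 3.25, 3.75, 4.25, 4.75, 5.25, 5.75, 6.25, 6.75.
h(3.25) ≈ 0.038774, h(3.75) ≈ 0.023518, h(4.25) ≈ 0.014264, h(4.75) ≈ 0.008652, h(5.25) ≈ 0.005248, h(5.75) ≈ 0.003183, h(6.25) ≈ 0.001930, h(6.75) ≈ 0.001171.
Sum = Δt · [h(3.25) + h(3.75) + h(4.25) + ...].
Sum ≈ 0.048370.

0.048370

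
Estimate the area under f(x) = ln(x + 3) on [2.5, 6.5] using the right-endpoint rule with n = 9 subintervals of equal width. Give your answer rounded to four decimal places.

Δx = (6.5 − 2.5)/9 = 4/9.
Right endpoints: 53/18, 61/18, 23/6, 77/18, 85/18, 31/6, 101/18, 109/18, 6.5.
f(53/18) ≈ 1.7825, f(61/18) ≈ 1.8546, f(23/6) ≈ 1.9218, f(77/18) ≈ 1.9848, f(85/18) ≈ 2.0441, f(31/6) ≈ 2.1001, f(101/18) ≈ 2.1531, f(109/18) ≈ 2.2034, f(6.5) ≈ 2.2513.
Sum = Δx · [f(53/18) + f(61/18) + f(23/6) + ...].
Sum ≈ 8.1314.

8.1314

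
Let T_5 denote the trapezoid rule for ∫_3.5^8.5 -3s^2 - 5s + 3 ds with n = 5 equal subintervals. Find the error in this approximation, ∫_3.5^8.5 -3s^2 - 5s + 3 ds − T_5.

2.5

Exact integral: ∫_3.5^8.5 f(s) ds = -706.25.
T_5 = -708.75.
Error = -706.25 − (-708.75) = 2.5.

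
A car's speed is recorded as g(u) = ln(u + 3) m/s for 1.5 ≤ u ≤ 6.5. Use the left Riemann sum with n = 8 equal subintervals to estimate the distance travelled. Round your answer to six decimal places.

9.381616

Δu = (6.5 − 1.5)/8 = 0.625.
Left endpoints: 1.5, 2.125, 2.75, 3.375, 4, 4.625, 5.25, 5.875.
g(1.5) ≈ 1.504077, g(2.125) ≈ 1.634131, g(2.75) ≈ 1.749200, g(3.375) ≈ 1.852384, g(4) ≈ 1.945910, g(4.625) ≈ 2.031432, g(5.25) ≈ 2.110213, g(5.875) ≈ 2.183238.
Sum = Δu · [g(1.5) + g(2.125) + g(2.75) + ...].
Sum ≈ 9.381616.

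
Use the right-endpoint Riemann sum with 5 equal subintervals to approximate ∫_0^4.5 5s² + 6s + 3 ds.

286.875

Δs = (4.5 − 0)/5 = 0.9.
Right endpoints: 0.9, 1.8, 2.7, 3.6, 4.5.
f(0.9) = 12.45, f(1.8) = 30, f(2.7) = 55.65, f(3.6) = 89.4, f(4.5) = 131.25.
Sum = Δs · [f(0.9) + f(1.8) + f(2.7) + f(3.6) + f(4.5)].
Sum = 286.875.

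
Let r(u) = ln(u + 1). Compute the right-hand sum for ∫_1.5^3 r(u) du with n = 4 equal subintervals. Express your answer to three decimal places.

1.841

Δu = (3 − 1.5)/4 = 0.375.
Right endpoints: 1.875, 2.25, 2.625, 3.
r(1.875) ≈ 1.056, r(2.25) ≈ 1.179, r(2.625) ≈ 1.288, r(3) ≈ 1.386.
Sum = Δu · [r(1.875) + r(2.25) + r(2.625) + r(3)].
Sum ≈ 1.841.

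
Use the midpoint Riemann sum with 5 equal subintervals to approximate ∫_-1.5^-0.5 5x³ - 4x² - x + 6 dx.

Δx = (-0.5 − (-1.5))/5 = 0.2.
Midpoints: -1.4, -1.2, -1, -0.8, -0.6.
f(-1.4) = -14.16, f(-1.2) = -7.2, f(-1) = -2, f(-0.8) = 1.68, f(-0.6) = 4.08.
Sum = Δx · [f(-1.4) + f(-1.2) + f(-1) + f(-0.8) + f(-0.6)].
Sum = -3.52.

-3.52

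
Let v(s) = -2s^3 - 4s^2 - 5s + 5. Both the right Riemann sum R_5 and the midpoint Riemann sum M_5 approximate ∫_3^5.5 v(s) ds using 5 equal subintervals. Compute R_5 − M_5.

-98.671875

R_5 = -740.625.
M_5 = -641.953125.
R_5 − M_5 = -98.671875.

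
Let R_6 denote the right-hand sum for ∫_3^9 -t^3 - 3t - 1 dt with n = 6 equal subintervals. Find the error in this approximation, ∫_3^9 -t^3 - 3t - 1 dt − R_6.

Exact integral: ∫_3^9 f(t) dt = -1734.
R_6 = -2112.
Error = -1734 − (-2112) = 378.

378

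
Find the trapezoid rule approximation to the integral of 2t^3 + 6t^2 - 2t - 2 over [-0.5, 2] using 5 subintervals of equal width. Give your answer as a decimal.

16.5625

Δt = (2 − (-0.5))/5 = 0.5.
f(-0.5) = 0.25, f(0) = -2, f(0.5) = -1.25, f(1) = 4, f(1.5) = 15.25, f(2) = 34.
T_5 = (Δt/2)·[f(t_0) + 2f(t_1) + ... + 2f(t_{4}) + f(t_5)].
Sum = 16.5625.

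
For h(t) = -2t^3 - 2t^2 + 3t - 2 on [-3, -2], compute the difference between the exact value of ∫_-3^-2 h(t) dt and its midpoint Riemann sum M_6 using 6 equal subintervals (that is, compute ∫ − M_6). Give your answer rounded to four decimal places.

0.0301

Exact integral: ∫_-3^-2 h(t) dt ≈ 10.333333.
M_6 ≈ 10.303241.
Error ≈ 10.333333 − 10.303241 ≈ 0.0301.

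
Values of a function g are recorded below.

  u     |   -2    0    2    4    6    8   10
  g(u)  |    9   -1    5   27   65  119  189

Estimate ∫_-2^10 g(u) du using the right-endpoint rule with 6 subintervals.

Δu = 2.
Sum = 2·[(-1) + 5 + 27 + 65 + 119 + 189] = 808.

808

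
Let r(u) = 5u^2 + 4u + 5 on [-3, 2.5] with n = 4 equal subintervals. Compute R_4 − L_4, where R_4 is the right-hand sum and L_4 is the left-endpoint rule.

R_4 = 107.37890625.
L_4 = 96.03515625.
R_4 − L_4 = 11.34375.

11.34375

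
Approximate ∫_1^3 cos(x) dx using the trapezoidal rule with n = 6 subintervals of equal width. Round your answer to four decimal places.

Δx = (3 − 1)/6 = 1/3.
f(1) ≈ 0.5403, f(4/3) ≈ 0.2352, f(5/3) ≈ -0.0957, f(2) ≈ -0.4161, f(7/3) ≈ -0.6908, f(8/3) ≈ -0.8893, f(3) ≈ -0.9900.
T_6 = (Δx/2)·[f(x_0) + 2f(x_1) + ... + 2f(x_{5}) + f(x_6)].
Sum ≈ -0.6939.

-0.6939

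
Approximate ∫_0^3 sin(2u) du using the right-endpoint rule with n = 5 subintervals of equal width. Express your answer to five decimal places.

-0.06636

Δu = (3 − 0)/5 = 0.6.
Right endpoints: 0.6, 1.2, 1.8, 2.4, 3.
f(0.6) ≈ 0.93204, f(1.2) ≈ 0.67546, f(1.8) ≈ -0.44252, f(2.4) ≈ -0.99616, f(3) ≈ -0.27942.
Sum = Δu · [f(0.6) + f(1.2) + f(1.8) + f(2.4) + f(3)].
Sum ≈ -0.06636.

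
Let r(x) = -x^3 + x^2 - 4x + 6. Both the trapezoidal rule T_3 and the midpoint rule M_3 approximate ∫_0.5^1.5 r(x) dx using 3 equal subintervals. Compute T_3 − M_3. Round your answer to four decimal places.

-0.0556

T_3 ≈ 1.796296.
M_3 ≈ 1.851852.
T_3 − M_3 ≈ -0.0556.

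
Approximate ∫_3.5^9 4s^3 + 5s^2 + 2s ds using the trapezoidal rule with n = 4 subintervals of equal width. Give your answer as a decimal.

7761.875

Δs = (9 − 3.5)/4 = 1.375.
f(3.5) = 239.75, f(4.875) = 592.0078125, f(6.25) = 1184.375, f(7.625) = 2079.2421875, f(9) = 3339.
T_4 = (Δs/2)·[f(s_0) + 2f(s_1) + 2f(s_2) + 2f(s_3) + f(s_4)].
Sum = 7761.875.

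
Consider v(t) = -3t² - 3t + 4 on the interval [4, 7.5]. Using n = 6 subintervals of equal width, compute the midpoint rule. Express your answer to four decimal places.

-403.9523

Δt = (7.5 − 4)/6 = 7/12.
Midpoints: 103/24, 4.875, 131/24, 145/24, 6.625, 173/24.
v(103/24) = -12313/192, v(4.875) = -81.921875, v(131/24) = -19537/192, v(145/24) = -23737/192, v(6.625) = -147.546875, v(173/24) = -33313/192.
Sum = Δt · [v(103/24) + v(4.875) + v(131/24) + ...].
Sum ≈ -403.9523.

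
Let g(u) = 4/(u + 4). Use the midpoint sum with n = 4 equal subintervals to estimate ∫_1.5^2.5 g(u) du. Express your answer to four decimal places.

0.6681

Δu = (2.5 − 1.5)/4 = 0.25.
Midpoints: 1.625, 1.875, 2.125, 2.375.
g(1.625) = 32/45, g(1.875) = 32/47, g(2.125) = 32/49, g(2.375) = 32/51.
Sum = Δu · [g(1.625) + g(1.875) + g(2.125) + g(2.375)].
Sum ≈ 0.6681.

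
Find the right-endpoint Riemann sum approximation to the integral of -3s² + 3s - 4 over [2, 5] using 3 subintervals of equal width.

-126

Δs = (5 − 2)/3 = 1.
Right endpoints: 3, 4, 5.
f(3) = -22, f(4) = -40, f(5) = -64.
Sum = Δs · [f(3) + f(4) + f(5)].
Sum = -126.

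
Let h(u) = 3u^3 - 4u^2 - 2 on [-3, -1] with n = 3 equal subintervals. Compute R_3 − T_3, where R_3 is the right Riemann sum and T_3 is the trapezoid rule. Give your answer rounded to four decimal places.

R_3 ≈ -65.259259.
T_3 ≈ -101.925926.
R_3 − T_3 ≈ 36.6667.

36.6667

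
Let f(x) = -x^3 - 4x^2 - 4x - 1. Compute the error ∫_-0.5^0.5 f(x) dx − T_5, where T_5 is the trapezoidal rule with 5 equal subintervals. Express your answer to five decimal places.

Exact integral: ∫_-0.5^0.5 f(x) dx ≈ -1.3333333.
T_5 = -1.36.
Error ≈ -1.3333333 − (-1.36) ≈ 0.02667.

0.02667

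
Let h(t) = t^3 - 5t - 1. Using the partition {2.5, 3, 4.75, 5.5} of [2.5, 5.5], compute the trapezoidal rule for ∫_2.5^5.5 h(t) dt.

167.63671875

Subinterval widths: 0.5, 1.75, 0.75.
h(2.5) = 2.125, h(3) = 11, h(4.75) = 82.421875, h(5.5) = 137.875.
On each subinterval the trapezoid contributes (Δt_i/2)·[h(t_{i-1}) + h(t_i)].
Sum = 167.63671875.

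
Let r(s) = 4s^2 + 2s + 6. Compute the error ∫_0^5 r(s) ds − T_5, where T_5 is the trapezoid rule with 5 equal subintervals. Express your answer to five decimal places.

Exact integral: ∫_0^5 r(s) ds ≈ 221.6666667.
T_5 = 225.
Error ≈ 221.6666667 − 225 ≈ -3.33333.

-3.33333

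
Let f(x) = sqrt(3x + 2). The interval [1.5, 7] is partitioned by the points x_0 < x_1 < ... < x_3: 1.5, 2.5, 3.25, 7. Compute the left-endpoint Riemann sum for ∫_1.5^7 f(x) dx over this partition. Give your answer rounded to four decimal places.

17.7155

Subinterval widths: 1, 0.75, 3.75.
Left endpoints: 1.5, 2.5, 3.25.
f(1.5) ≈ 2.5495, f(2.5) ≈ 3.0822, f(3.25) ≈ 3.4278.
Sum = Σ Δx_i · f(x_i).
Sum ≈ 17.7155.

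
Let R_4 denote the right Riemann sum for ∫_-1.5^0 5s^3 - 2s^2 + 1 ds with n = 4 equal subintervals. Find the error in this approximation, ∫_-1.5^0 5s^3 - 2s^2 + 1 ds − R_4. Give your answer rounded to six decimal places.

Exact integral: ∫_-1.5^0 f(s) ds = -7.078125.
R_4 ≈ -3.53613281.
Error ≈ -7.078125 − (-3.53613281) ≈ -3.541992.

-3.541992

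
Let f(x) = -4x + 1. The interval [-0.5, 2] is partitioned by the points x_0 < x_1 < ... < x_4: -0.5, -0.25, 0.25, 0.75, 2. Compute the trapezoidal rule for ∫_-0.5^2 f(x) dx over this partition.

Subinterval widths: 0.25, 0.5, 0.5, 1.25.
f(-0.5) = 3, f(-0.25) = 2, f(0.25) = 0, f(0.75) = -2, f(2) = -7.
On each subinterval the trapezoid contributes (Δx_i/2)·[f(x_{i-1}) + f(x_i)].
Sum = -5.

-5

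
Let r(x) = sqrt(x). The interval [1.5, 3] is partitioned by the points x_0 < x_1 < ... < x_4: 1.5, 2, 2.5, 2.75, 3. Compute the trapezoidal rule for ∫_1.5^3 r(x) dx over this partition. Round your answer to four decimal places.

2.2373

Subinterval widths: 0.5, 0.5, 0.25, 0.25.
r(1.5) ≈ 1.2247, r(2) ≈ 1.4142, r(2.5) ≈ 1.5811, r(2.75) ≈ 1.6583, r(3) ≈ 1.7321.
On each subinterval the trapezoid contributes (Δx_i/2)·[r(x_{i-1}) + r(x_i)].
Sum ≈ 2.2373.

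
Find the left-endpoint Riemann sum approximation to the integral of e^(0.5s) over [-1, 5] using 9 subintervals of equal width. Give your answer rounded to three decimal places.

19.507

Δs = (5 − (-1))/9 = 2/3.
Left endpoints: -1, -1/3, 1/3, 1, 5/3, 7/3, 3, 11/3, 13/3.
f(-1) ≈ 0.607, f(-1/3) ≈ 0.846, f(1/3) ≈ 1.181, f(1) ≈ 1.649, f(5/3) ≈ 2.301, f(7/3) ≈ 3.211, f(3) ≈ 4.482, f(11/3) ≈ 6.255, f(13/3) ≈ 8.729.
Sum = Δs · [f(-1) + f(-1/3) + f(1/3) + ...].
Sum ≈ 19.507.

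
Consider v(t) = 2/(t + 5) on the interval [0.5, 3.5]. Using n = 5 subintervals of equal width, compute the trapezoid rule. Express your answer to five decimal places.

0.87179

Δt = (3.5 − 0.5)/5 = 0.6.
v(0.5) = 4/11, v(1.1) = 20/61, v(1.7) = 20/67, v(2.3) = 20/73, v(2.9) = 20/79, v(3.5) = 4/17.
T_5 = (Δt/2)·[v(t_0) + 2v(t_1) + ... + 2v(t_{4}) + v(t_5)].
Sum ≈ 0.87179.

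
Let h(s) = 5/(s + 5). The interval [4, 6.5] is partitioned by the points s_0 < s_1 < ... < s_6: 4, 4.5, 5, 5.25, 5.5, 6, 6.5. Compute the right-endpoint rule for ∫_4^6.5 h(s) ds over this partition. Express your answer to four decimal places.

Subinterval widths: 0.5, 0.5, 0.25, 0.25, 0.5, 0.5.
Right endpoints: 4.5, 5, 5.25, 5.5, 6, 6.5.
h(4.5) = 10/19, h(5) = 0.5, h(5.25) = 20/41, h(5.5) = 10/21, h(6) = 5/11, h(6.5) = 10/23.
Sum = Σ Δs_i · h(s_i).
Sum ≈ 1.1988.

1.1988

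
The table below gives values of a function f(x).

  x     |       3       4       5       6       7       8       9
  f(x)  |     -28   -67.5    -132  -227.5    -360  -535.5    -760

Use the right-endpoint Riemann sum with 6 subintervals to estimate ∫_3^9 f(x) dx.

Δx = 1.
Sum = 1·[(-67.5) + (-132) + (-227.5) + (-360) + (-535.5) + (-760)] = -2082.5.

-2082.5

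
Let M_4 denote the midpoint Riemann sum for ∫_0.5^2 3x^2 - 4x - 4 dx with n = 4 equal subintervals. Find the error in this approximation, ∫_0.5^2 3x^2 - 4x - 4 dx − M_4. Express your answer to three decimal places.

0.053

Exact integral: ∫_0.5^2 f(x) dx = -5.625.
M_4 ≈ -5.67773.
Error ≈ -5.625 − (-5.67773) ≈ 0.053.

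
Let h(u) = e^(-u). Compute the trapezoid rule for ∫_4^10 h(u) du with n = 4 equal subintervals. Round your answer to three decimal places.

Δu = (10 − 4)/4 = 1.5.
h(4) ≈ 0.018, h(5.5) ≈ 0.004, h(7) ≈ 0.001, h(8.5) ≈ 0.000, h(10) ≈ 0.000.
T_4 = (Δu/2)·[h(u_0) + 2h(u_1) + 2h(u_2) + 2h(u_3) + h(u_4)].
Sum ≈ 0.022.

0.022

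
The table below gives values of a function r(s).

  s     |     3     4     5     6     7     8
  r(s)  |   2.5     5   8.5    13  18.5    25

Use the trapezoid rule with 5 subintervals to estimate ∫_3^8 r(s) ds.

58.75

Δs = 1.
T_5 = (1/2)·[2.5 + 2·5 + 2·8.5 + 2·13 + 2·18.5 + 25] = 58.75.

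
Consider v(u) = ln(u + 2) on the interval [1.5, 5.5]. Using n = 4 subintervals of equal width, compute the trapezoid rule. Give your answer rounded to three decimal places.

Δu = (5.5 − 1.5)/4 = 1.
v(1.5) ≈ 1.253, v(2.5) ≈ 1.504, v(3.5) ≈ 1.705, v(4.5) ≈ 1.872, v(5.5) ≈ 2.015.
T_4 = (Δu/2)·[v(u_0) + 2v(u_1) + 2v(u_2) + 2v(u_3) + v(u_4)].
Sum ≈ 6.714.

6.714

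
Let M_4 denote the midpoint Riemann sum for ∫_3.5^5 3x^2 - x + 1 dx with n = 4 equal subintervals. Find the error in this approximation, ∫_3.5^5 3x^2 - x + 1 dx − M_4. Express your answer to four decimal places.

0.0527

Exact integral: ∫_3.5^5 f(x) dx = 77.25.
M_4 ≈ 77.197266.
Error ≈ 77.25 − 77.197266 ≈ 0.0527.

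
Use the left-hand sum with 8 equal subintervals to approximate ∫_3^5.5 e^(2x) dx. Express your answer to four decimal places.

21404.7617

Δx = (5.5 − 3)/8 = 0.3125.
Left endpoints: 3, 3.3125, 3.625, 3.9375, 4.25, 4.5625, 4.875, 5.1875.
f(3) ≈ 403.4288, f(3.3125) ≈ 753.7042, f(3.625) ≈ 1408.1048, f(3.9375) ≈ 2630.6862, f(4.25) ≈ 4914.7688, f(4.5625) ≈ 9181.9970, f(4.875) ≈ 17154.2288, f(5.1875) ≈ 32048.3186.
Sum = Δx · [f(3) + f(3.3125) + f(3.625) + ...].
Sum ≈ 21404.7617.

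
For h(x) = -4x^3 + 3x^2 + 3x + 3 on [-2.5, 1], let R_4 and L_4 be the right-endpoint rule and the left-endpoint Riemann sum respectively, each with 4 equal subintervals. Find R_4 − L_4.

R_4 = 31.28125.
L_4 = 94.0625.
R_4 − L_4 = -62.78125.

-62.78125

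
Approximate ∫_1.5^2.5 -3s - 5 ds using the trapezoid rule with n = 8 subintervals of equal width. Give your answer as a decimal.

Δs = (2.5 − 1.5)/8 = 0.125.
f(1.5) = -9.5, f(1.625) = -9.875, f(1.75) = -10.25, f(1.875) = -10.625, f(2) = -11, f(2.125) = -11.375, f(2.25) = -11.75, f(2.375) = -12.125, f(2.5) = -12.5.
T_8 = (Δs/2)·[f(s_0) + 2f(s_1) + ... + 2f(s_{7}) + f(s_8)].
Sum = -11.

-11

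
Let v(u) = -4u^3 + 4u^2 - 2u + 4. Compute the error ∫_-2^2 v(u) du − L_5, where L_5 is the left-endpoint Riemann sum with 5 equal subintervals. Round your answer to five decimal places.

-30.50667

Exact integral: ∫_-2^2 v(u) du ≈ 37.3333333.
L_5 = 67.84.
Error ≈ 37.3333333 − 67.84 ≈ -30.50667.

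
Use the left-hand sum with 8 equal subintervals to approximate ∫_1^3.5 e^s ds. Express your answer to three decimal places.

25.895

Δs = (3.5 − 1)/8 = 0.3125.
Left endpoints: 1, 1.3125, 1.625, 1.9375, 2.25, 2.5625, 2.875, 3.1875.
f(1) ≈ 2.718, f(1.3125) ≈ 3.715, f(1.625) ≈ 5.078, f(1.9375) ≈ 6.941, f(2.25) ≈ 9.488, f(2.5625) ≈ 12.968, f(2.875) ≈ 17.725, f(3.1875) ≈ 24.228.
Sum = Δs · [f(1) + f(1.3125) + f(1.625) + ...].
Sum ≈ 25.895.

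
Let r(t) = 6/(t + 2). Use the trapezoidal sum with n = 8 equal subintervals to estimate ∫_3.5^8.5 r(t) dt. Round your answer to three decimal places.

Δt = (8.5 − 3.5)/8 = 0.625.
r(3.5) = 12/11, r(4.125) = 48/49, r(4.75) = 8/9, r(5.375) = 48/59, r(6) = 0.75, r(6.625) = 16/23, r(7.25) = 24/37, r(7.875) = 48/79, r(8.5) = 4/7.
T_8 = (Δt/2)·[r(t_0) + 2r(t_1) + ... + 2r(t_{7}) + r(t_8)].
Sum ≈ 3.884.

3.884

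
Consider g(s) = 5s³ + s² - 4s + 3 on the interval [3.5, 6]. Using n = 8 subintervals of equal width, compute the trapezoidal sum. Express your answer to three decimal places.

1453.070

Δs = (6 − 3.5)/8 = 0.3125.
g(3.5) = 215.625, g(3.8125) = 1144265/4096, g(4.125) = 181485/512, g(4.4375) = 1809795/4096, g(4.75) = 542.421875, g(5.0625) = 2691525/4096, g(5.375) = 402855/512, g(5.6875) = 3819455/4096, g(6) = 1095.
T_8 = (Δs/2)·[g(s_0) + 2g(s_1) + ... + 2g(s_{7}) + g(s_8)].
Sum ≈ 1453.070.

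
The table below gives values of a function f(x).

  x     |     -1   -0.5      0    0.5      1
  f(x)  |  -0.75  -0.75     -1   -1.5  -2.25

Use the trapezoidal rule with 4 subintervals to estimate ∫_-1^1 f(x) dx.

-2.375

Δx = 0.5.
T_4 = (0.5/2)·[(-0.75) + 2·(-0.75) + 2·(-1) + 2·(-1.5) + (-2.25)] = -2.375.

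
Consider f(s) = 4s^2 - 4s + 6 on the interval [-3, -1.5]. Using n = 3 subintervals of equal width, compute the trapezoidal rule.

54.25

Δs = (-1.5 − (-3))/3 = 0.5.
f(-3) = 54, f(-2.5) = 41, f(-2) = 30, f(-1.5) = 21.
T_3 = (Δs/2)·[f(s_0) + 2f(s_1) + 2f(s_2) + f(s_3)].
Sum = 54.25.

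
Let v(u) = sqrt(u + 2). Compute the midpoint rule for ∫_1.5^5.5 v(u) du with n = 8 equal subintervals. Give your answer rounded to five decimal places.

9.32868

Δu = (5.5 − 1.5)/8 = 0.5.
Midpoints: 1.75, 2.25, 2.75, 3.25, 3.75, 4.25, 4.75, 5.25.
v(1.75) ≈ 1.93649, v(2.25) ≈ 2.06155, v(2.75) ≈ 2.17945, v(3.25) ≈ 2.29129, v(3.75) ≈ 2.39792, v(4.25) ≈ 2.50000, v(4.75) ≈ 2.59808, v(5.25) ≈ 2.69258.
Sum = Δu · [v(1.75) + v(2.25) + v(2.75) + ...].
Sum ≈ 9.32868.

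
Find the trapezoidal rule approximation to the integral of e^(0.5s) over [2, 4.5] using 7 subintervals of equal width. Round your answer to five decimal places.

Δs = (4.5 − 2)/7 = 5/14.
f(2) ≈ 2.71828, f(33/14) ≈ 3.24973, f(19/7) ≈ 3.88508, f(43/14) ≈ 4.64464, f(24/7) ≈ 5.55271, f(53/14) ≈ 6.63831, f(29/7) ≈ 7.93615, f(4.5) ≈ 9.48774.
T_7 = (Δs/2)·[f(s_0) + 2f(s_1) + ... + 2f(s_{6}) + f(s_7)].
Sum ≈ 13.57487.

13.57487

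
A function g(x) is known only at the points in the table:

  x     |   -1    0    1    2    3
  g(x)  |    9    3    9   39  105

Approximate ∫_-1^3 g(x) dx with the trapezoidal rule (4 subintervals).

108

Δx = 1.
T_4 = (1/2)·[9 + 2·3 + 2·9 + 2·39 + 105] = 108.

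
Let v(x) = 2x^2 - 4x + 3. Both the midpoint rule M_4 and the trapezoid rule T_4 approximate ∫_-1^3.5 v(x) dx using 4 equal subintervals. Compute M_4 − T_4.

-2.84765625

M_4 = 19.30078125.
T_4 = 22.1484375.
M_4 − T_4 = -2.84765625.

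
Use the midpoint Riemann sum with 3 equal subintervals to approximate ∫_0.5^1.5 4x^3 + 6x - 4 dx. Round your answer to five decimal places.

Δx = (1.5 − 0.5)/3 = 1/3.
Midpoints: 2/3, 1, 4/3.
f(2/3) = 32/27, f(1) = 6, f(4/3) = 364/27.
Sum = Δx · [f(2/3) + f(1) + f(4/3)].
Sum ≈ 6.88889.

6.88889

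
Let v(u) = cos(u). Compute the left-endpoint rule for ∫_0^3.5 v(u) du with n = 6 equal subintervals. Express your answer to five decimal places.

Δu = (3.5 − 0)/6 = 7/12.
Left endpoints: 0, 7/12, 7/6, 1.75, 7/3, 35/12.
v(0) ≈ 1.00000, v(7/12) ≈ 0.83463, v(7/6) ≈ 0.39322, v(1.75) ≈ -0.17825, v(7/3) ≈ -0.69076, v(35/12) ≈ -0.97481.
Sum = Δu · [v(0) + v(7/12) + v(7/6) + ...].
Sum ≈ 0.22402.

0.22402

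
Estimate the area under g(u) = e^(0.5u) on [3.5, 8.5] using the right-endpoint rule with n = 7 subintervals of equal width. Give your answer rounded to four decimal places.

153.0492

Δu = (8.5 − 3.5)/7 = 5/7.
Right endpoints: 59/14, 69/14, 79/14, 89/14, 99/14, 109/14, 8.5.
g(59/14) ≈ 8.2247, g(69/14) ≈ 11.7551, g(79/14) ≈ 16.8008, g(89/14) ≈ 24.0124, g(99/14) ≈ 34.3195, g(109/14) ≈ 49.0508, g(8.5) ≈ 70.1054.
Sum = Δu · [g(59/14) + g(69/14) + g(79/14) + ...].
Sum ≈ 153.0492.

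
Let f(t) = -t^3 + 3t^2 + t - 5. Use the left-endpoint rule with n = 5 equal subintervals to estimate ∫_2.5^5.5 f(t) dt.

-50.145

Δt = (5.5 − 2.5)/5 = 0.6.
Left endpoints: 2.5, 3.1, 3.7, 4.3, 4.9.
f(2.5) = 0.625, f(3.1) = -2.861, f(3.7) = -10.883, f(4.3) = -24.737, f(4.9) = -45.719.
Sum = Δt · [f(2.5) + f(3.1) + f(3.7) + f(4.3) + f(4.9)].
Sum = -50.145.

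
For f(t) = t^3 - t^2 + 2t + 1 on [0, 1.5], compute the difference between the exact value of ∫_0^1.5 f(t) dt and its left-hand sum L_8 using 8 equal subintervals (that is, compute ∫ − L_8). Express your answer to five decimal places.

Exact integral: ∫_0^1.5 f(t) dt = 3.890625.
L_8 ≈ 3.5148926.
Error ≈ 3.890625 − 3.5148926 ≈ 0.37573.

0.37573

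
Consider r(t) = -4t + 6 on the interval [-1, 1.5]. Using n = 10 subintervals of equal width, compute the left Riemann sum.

Δt = (1.5 − (-1))/10 = 0.25.
Left endpoints: -1, -0.75, -0.5, -0.25, 0, 0.25, 0.5, 0.75, 1, 1.25.
r(-1) = 10, r(-0.75) = 9, r(-0.5) = 8, r(-0.25) = 7, r(0) = 6, r(0.25) = 5, r(0.5) = 4, r(0.75) = 3, r(1) = 2, r(1.25) = 1.
Sum = Δt · [r(-1) + r(-0.75) + r(-0.5) + ...].
Sum = 13.75.

13.75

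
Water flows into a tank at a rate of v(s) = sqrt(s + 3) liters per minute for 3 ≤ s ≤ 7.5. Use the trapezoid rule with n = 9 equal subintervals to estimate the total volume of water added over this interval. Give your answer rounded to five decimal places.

12.88360

Δs = (7.5 − 3)/9 = 0.5.
v(3) ≈ 2.44949, v(3.5) ≈ 2.54951, v(4) ≈ 2.64575, v(4.5) ≈ 2.73861, v(5) ≈ 2.82843, v(5.5) ≈ 2.91548, v(6) ≈ 3.00000, v(6.5) ≈ 3.08221, v(7) ≈ 3.16228, v(7.5) ≈ 3.24037.
T_9 = (Δs/2)·[v(s_0) + 2v(s_1) + ... + 2v(s_{8}) + v(s_9)].
Sum ≈ 12.88360.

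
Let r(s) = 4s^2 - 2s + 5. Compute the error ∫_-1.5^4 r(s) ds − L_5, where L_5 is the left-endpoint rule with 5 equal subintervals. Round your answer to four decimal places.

Exact integral: ∫_-1.5^4 r(s) ds ≈ 103.583333.
L_5 = 83.82.
Error ≈ 103.583333 − 83.82 ≈ 19.7633.

19.7633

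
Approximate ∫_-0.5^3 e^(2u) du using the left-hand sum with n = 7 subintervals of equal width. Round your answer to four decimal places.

117.2860

Δu = (3 − (-0.5))/7 = 0.5.
Left endpoints: -0.5, 0, 0.5, 1, 1.5, 2, 2.5.
f(-0.5) ≈ 0.3679, f(0) ≈ 1.0000, f(0.5) ≈ 2.7183, f(1) ≈ 7.3891, f(1.5) ≈ 20.0855, f(2) ≈ 54.5982, f(2.5) ≈ 148.4132.
Sum = Δu · [f(-0.5) + f(0) + f(0.5) + ...].
Sum ≈ 117.2860.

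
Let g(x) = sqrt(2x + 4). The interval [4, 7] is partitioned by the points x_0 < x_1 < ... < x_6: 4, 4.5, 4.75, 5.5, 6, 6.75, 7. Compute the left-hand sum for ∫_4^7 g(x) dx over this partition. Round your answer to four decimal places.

11.3714

Subinterval widths: 0.5, 0.25, 0.75, 0.5, 0.75, 0.25.
Left endpoints: 4, 4.5, 4.75, 5.5, 6, 6.75.
g(4) ≈ 3.4641, g(4.5) ≈ 3.6056, g(4.75) ≈ 3.6742, g(5.5) ≈ 3.8730, g(6) ≈ 4.0000, g(6.75) ≈ 4.1833.
Sum = Σ Δx_i · g(x_i).
Sum ≈ 11.3714.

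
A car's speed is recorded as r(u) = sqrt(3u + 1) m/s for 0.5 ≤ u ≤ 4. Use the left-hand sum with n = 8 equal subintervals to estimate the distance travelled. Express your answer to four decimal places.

Δu = (4 − 0.5)/8 = 0.4375.
Left endpoints: 0.5, 0.9375, 1.375, 1.8125, 2.25, 2.6875, 3.125, 3.5625.
r(0.5) ≈ 1.5811, r(0.9375) ≈ 1.9526, r(1.375) ≈ 2.2638, r(1.8125) ≈ 2.5372, r(2.25) ≈ 2.7839, r(2.6875) ≈ 3.0104, r(3.125) ≈ 3.2210, r(3.5625) ≈ 3.4187.
Sum = Δu · [r(0.5) + r(0.9375) + r(1.375) + ...].
Sum ≈ 9.0863.

9.0863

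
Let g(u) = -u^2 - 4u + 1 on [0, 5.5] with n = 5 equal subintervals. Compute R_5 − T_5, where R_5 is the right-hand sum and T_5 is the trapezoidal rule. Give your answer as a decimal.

-28.7375

R_5 = -140.305.
T_5 = -111.5675.
R_5 − T_5 = -28.7375.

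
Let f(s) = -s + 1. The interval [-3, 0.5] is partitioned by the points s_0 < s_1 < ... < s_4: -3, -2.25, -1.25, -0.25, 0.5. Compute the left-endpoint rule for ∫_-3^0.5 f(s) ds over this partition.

9.4375

Subinterval widths: 0.75, 1, 1, 0.75.
Left endpoints: -3, -2.25, -1.25, -0.25.
f(-3) = 4, f(-2.25) = 3.25, f(-1.25) = 2.25, f(-0.25) = 1.25.
Sum = Σ Δs_i · f(s_i).
Sum = 9.4375.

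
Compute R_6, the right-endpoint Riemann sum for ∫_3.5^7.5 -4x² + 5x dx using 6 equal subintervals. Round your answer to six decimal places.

-448.518519

Δx = (7.5 − 3.5)/6 = 2/3.
Right endpoints: 25/6, 29/6, 5.5, 37/6, 41/6, 7.5.
f(25/6) = -875/18, f(29/6) = -1247/18, f(5.5) = -93.5, f(37/6) = -2183/18, f(41/6) = -2747/18, f(7.5) = -187.5.
Sum = Δx · [f(25/6) + f(29/6) + f(5.5) + ...].
Sum ≈ -448.518519.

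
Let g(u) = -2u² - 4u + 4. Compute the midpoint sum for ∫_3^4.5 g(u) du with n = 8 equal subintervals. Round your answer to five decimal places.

Δu = (4.5 − 3)/8 = 0.1875.
Midpoints: 3.09375, 3.28125, 3.46875, 3.65625, 3.84375, 4.03125, 4.21875, 4.40625.
g(3.09375) = -14089/512, g(3.28125) = -15697/512, g(3.46875) = -17377/512, g(3.65625) = -19129/512, g(3.84375) = -20953/512, g(4.03125) = -22849/512, g(4.21875) = -24817/512, g(4.40625) = -26857/512.
Sum = Δu · [g(3.09375) + g(3.28125) + g(3.46875) + ...].
Sum ≈ -59.24121.

-59.24121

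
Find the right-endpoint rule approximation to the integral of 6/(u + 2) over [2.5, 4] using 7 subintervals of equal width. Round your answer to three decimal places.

Δu = (4 − 2.5)/7 = 3/14.
Right endpoints: 19/7, 41/14, 22/7, 47/14, 25/7, 53/14, 4.
f(19/7) = 14/11, f(41/14) = 28/23, f(22/7) = 7/6, f(47/14) = 1.12, f(25/7) = 14/13, f(53/14) = 28/27, f(4) = 1.
Sum = Δu · [f(19/7) + f(41/14) + f(22/7) + ...].
Sum ≈ 1.691.

1.691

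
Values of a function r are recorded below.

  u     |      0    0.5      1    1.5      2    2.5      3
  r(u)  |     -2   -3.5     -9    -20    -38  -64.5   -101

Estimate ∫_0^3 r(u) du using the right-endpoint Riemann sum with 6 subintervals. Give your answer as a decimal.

Δu = 0.5.
Sum = 0.5·[(-3.5) + (-9) + (-20) + (-38) + (-64.5) + (-101)] = -118.

-118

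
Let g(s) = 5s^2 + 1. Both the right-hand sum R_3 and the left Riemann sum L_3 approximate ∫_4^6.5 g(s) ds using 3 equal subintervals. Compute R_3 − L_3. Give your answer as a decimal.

R_3 ≈ 409.67592593.
L_3 ≈ 300.30092593.
R_3 − L_3 = 109.375.

109.375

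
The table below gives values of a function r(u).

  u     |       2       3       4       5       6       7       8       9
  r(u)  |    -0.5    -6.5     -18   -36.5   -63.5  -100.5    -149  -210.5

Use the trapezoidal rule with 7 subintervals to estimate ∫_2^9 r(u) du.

-479.5

Δu = 1.
T_7 = (1/2)·[(-0.5) + 2·(-6.5) + 2·(-18) + 2·(-36.5) + 2·(-63.5) + 2·(-100.5) + 2·(-149) + (-210.5)] = -479.5.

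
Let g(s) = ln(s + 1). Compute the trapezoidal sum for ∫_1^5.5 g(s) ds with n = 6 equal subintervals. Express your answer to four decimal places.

Δs = (5.5 − 1)/6 = 0.75.
g(1) ≈ 0.6931, g(1.75) ≈ 1.0116, g(2.5) ≈ 1.2528, g(3.25) ≈ 1.4469, g(4) ≈ 1.6094, g(4.75) ≈ 1.7492, g(5.5) ≈ 1.8718.
T_6 = (Δs/2)·[g(s_0) + 2g(s_1) + ... + 2g(s_{5}) + g(s_6)].
Sum ≈ 6.2643.

6.2643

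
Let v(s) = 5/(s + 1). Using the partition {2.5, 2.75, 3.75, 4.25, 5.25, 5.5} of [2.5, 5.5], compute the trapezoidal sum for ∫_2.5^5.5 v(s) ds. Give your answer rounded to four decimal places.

3.1118

Subinterval widths: 0.25, 1, 0.5, 1, 0.25.
v(2.5) = 10/7, v(2.75) = 4/3, v(3.75) = 20/19, v(4.25) = 20/21, v(5.25) = 0.8, v(5.5) = 10/13.
On each subinterval the trapezoid contributes (Δs_i/2)·[v(s_{i-1}) + v(s_i)].
Sum ≈ 3.1118.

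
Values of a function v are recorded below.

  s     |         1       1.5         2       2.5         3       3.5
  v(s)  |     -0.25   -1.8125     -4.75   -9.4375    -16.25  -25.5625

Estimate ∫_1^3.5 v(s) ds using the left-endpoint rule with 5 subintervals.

Δs = 0.5.
Sum = 0.5·[(-0.25) + (-1.8125) + (-4.75) + (-9.4375) + (-16.25)] = -16.25.

-16.25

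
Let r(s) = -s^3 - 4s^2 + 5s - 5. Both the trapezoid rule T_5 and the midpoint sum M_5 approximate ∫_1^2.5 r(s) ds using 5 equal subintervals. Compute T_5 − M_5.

T_5 = -23.59875.
M_5 = -23.2865625.
T_5 − M_5 = -0.3121875.

-0.3121875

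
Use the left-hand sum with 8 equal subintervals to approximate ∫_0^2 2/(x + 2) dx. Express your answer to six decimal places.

Δx = (2 − 0)/8 = 0.25.
Left endpoints: 0, 0.25, 0.5, 0.75, 1, 1.25, 1.5, 1.75.
f(0) = 1, f(0.25) = 8/9, f(0.5) = 0.8, f(0.75) = 8/11, f(1) = 2/3, f(1.25) = 8/13, f(1.5) = 4/7, f(1.75) = 8/15.
Sum = Δx · [f(0) + f(0.25) + f(0.5) + ...].
Sum ≈ 1.450744.

1.450744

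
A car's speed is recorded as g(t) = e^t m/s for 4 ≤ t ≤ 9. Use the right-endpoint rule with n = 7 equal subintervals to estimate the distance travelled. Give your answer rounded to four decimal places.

Δt = (9 − 4)/7 = 5/7.
Right endpoints: 33/7, 38/7, 43/7, 48/7, 53/7, 58/7, 9.
g(33/7) ≈ 111.5291, g(38/7) ≈ 227.8236, g(43/7) ≈ 465.3813, g(48/7) ≈ 950.6470, g(53/7) ≈ 1941.9125, g(58/7) ≈ 3966.7972, g(9) ≈ 8103.0839.
Sum = Δt · [g(33/7) + g(38/7) + g(43/7) + ...].
Sum ≈ 11262.2676.

11262.2676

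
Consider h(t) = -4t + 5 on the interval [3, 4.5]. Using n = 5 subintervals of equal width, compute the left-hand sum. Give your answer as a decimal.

-14.1

Δt = (4.5 − 3)/5 = 0.3.
Left endpoints: 3, 3.3, 3.6, 3.9, 4.2.
h(3) = -7, h(3.3) = -8.2, h(3.6) = -9.4, h(3.9) = -10.6, h(4.2) = -11.8.
Sum = Δt · [h(3) + h(3.3) + h(3.6) + h(3.9) + h(4.2)].
Sum = -14.1.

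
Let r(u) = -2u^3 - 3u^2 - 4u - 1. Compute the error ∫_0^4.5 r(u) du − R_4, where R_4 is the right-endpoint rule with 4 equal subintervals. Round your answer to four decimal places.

Exact integral: ∫_0^4.5 r(u) du = -341.15625.
R_4 ≈ -503.630859.
Error ≈ -341.15625 − (-503.630859) ≈ 162.4746.

162.4746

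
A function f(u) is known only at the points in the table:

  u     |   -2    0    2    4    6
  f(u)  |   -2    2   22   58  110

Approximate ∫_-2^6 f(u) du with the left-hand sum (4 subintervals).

160

Δu = 2.
Sum = 2·[(-2) + 2 + 22 + 58] = 160.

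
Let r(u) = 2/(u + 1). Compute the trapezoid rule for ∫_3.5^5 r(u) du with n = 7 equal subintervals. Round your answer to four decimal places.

Δu = (5 − 3.5)/7 = 3/14.
r(3.5) = 4/9, r(26/7) = 14/33, r(55/14) = 28/69, r(29/7) = 7/18, r(61/14) = 28/75, r(32/7) = 14/39, r(67/14) = 28/81, r(5) = 1/3.
T_7 = (Δu/2)·[r(u_0) + 2r(u_1) + ... + 2r(u_{6}) + r(u_7)].
Sum ≈ 0.5755.

0.5755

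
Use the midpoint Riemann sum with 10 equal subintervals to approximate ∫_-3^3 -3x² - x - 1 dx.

Δx = (3 − (-3))/10 = 0.6.
Midpoints: -2.7, -2.1, -1.5, -0.9, -0.3, 0.3, 0.9, 1.5, 2.1, 2.7.
f(-2.7) = -20.17, f(-2.1) = -12.13, f(-1.5) = -6.25, f(-0.9) = -2.53, f(-0.3) = -0.97, f(0.3) = -1.57, f(0.9) = -4.33, f(1.5) = -9.25, f(2.1) = -16.33, f(2.7) = -25.57.
Sum = Δx · [f(-2.7) + f(-2.1) + f(-1.5) + ...].
Sum = -59.46.

-59.46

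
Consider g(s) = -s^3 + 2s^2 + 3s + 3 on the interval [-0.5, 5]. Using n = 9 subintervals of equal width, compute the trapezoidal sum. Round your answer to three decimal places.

-20.819

Δs = (5 − (-0.5))/9 = 11/18.
g(-0.5) = 2.125, g(1/9) = 2447/729, g(13/18) = 34019/5832, g(4/3) = 221/27, g(35/18) = 52741/5832, g(23/9) = 5131/729, g(19/6) = 173/216, g(34/9) = -8047/729, g(79/18) = -174079/5832, g(5) = -57.
T_9 = (Δs/2)·[g(s_0) + 2g(s_1) + ... + 2g(s_{8}) + g(s_9)].
Sum ≈ -20.819.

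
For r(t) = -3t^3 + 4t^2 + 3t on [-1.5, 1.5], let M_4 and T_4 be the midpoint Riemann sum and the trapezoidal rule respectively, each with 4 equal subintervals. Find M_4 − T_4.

-1.6875

M_4 = 8.4375.
T_4 = 10.125.
M_4 − T_4 = -1.6875.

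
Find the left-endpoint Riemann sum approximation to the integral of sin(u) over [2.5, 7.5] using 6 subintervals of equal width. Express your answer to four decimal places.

Δu = (7.5 − 2.5)/6 = 5/6.
Left endpoints: 2.5, 10/3, 25/6, 5, 35/6, 20/3.
f(2.5) ≈ 0.5985, f(10/3) ≈ -0.1906, f(25/6) ≈ -0.8548, f(5) ≈ -0.9589, f(35/6) ≈ -0.4348, f(20/3) ≈ 0.3742.
Sum = Δu · [f(2.5) + f(10/3) + f(25/6) + ...].
Sum ≈ -1.2220.

-1.2220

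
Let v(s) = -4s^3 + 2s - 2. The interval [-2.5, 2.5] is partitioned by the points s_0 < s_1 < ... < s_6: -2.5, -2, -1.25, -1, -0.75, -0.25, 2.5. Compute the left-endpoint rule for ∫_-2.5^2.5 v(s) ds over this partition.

Subinterval widths: 0.5, 0.75, 0.25, 0.25, 0.5, 2.75.
Left endpoints: -2.5, -2, -1.25, -1, -0.75, -0.25.
v(-2.5) = 55.5, v(-2) = 26, v(-1.25) = 3.3125, v(-1) = 0, v(-0.75) = -1.8125, v(-0.25) = -2.4375.
Sum = Σ Δs_i · v(s_i).
Sum = 40.46875.

40.46875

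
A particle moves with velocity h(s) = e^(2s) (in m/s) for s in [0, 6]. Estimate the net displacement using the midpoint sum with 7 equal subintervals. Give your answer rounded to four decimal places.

Δs = (6 − 0)/7 = 6/7.
Midpoints: 3/7, 9/7, 15/7, 3, 27/7, 33/7, 39/7.
h(3/7) ≈ 2.3564, h(9/7) ≈ 13.0845, h(15/7) ≈ 72.6544, h(3) ≈ 403.4288, h(27/7) ≈ 2240.1222, h(33/7) ≈ 12438.7444, h(39/7) ≈ 69068.7140.
Sum = Δs · [h(3/7) + h(9/7) + h(15/7) + ...].
Sum ≈ 72204.9469.

72204.9469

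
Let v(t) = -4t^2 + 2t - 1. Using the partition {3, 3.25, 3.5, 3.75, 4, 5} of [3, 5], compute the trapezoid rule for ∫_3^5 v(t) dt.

-117.375

Subinterval widths: 0.25, 0.25, 0.25, 0.25, 1.
v(3) = -31, v(3.25) = -36.75, v(3.5) = -43, v(3.75) = -49.75, v(4) = -57, v(5) = -91.
On each subinterval the trapezoid contributes (Δt_i/2)·[v(t_{i-1}) + v(t_i)].
Sum = -117.375.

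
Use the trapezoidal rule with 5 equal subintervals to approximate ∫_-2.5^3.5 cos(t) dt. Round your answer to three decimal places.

0.217

Δt = (3.5 − (-2.5))/5 = 1.2.
f(-2.5) ≈ -0.801, f(-1.3) ≈ 0.267, f(-0.1) ≈ 0.995, f(1.1) ≈ 0.454, f(2.3) ≈ -0.666, f(3.5) ≈ -0.936.
T_5 = (Δt/2)·[f(t_0) + 2f(t_1) + ... + 2f(t_{4}) + f(t_5)].
Sum ≈ 0.217.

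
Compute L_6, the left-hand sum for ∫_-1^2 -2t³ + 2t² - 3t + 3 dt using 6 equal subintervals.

8.125

Δt = (2 − (-1))/6 = 0.5.
Left endpoints: -1, -0.5, 0, 0.5, 1, 1.5.
f(-1) = 10, f(-0.5) = 5.25, f(0) = 3, f(0.5) = 1.75, f(1) = 0, f(1.5) = -3.75.
Sum = Δt · [f(-1) + f(-0.5) + f(0) + ...].
Sum = 8.125.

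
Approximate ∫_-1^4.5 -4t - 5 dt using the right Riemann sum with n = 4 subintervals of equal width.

Δt = (4.5 − (-1))/4 = 1.375.
Right endpoints: 0.375, 1.75, 3.125, 4.5.
f(0.375) = -6.5, f(1.75) = -12, f(3.125) = -17.5, f(4.5) = -23.
Sum = Δt · [f(0.375) + f(1.75) + f(3.125) + f(4.5)].
Sum = -81.125.

-81.125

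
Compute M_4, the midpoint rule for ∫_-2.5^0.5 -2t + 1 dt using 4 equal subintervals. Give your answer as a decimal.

Δt = (0.5 − (-2.5))/4 = 0.75.
Midpoints: -2.125, -1.375, -0.625, 0.125.
f(-2.125) = 5.25, f(-1.375) = 3.75, f(-0.625) = 2.25, f(0.125) = 0.75.
Sum = Δt · [f(-2.125) + f(-1.375) + f(-0.625) + f(0.125)].
Sum = 9.

9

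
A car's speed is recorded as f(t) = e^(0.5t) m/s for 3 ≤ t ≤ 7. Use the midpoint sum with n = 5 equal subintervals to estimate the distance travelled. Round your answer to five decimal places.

56.88752

Δt = (7 − 3)/5 = 0.8.
Midpoints: 3.4, 4.2, 5, 5.8, 6.6.
f(3.4) ≈ 5.47395, f(4.2) ≈ 8.16617, f(5) ≈ 12.18249, f(5.8) ≈ 18.17415, f(6.6) ≈ 27.11264.
Sum = Δt · [f(3.4) + f(4.2) + f(5) + f(5.8) + f(6.6)].
Sum ≈ 56.88752.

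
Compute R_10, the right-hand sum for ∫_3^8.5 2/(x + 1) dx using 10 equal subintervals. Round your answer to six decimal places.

1.652976

Δx = (8.5 − 3)/10 = 0.55.
Right endpoints: 3.55, 4.1, 4.65, 5.2, 5.75, 6.3, 6.85, 7.4, 7.95, 8.5.
f(3.55) = 40/91, f(4.1) = 20/51, f(4.65) = 40/113, f(5.2) = 10/31, f(5.75) = 8/27, f(6.3) = 20/73, f(6.85) = 40/157, f(7.4) = 5/21, f(7.95) = 40/179, f(8.5) = 4/19.
Sum = Δx · [f(3.55) + f(4.1) + f(4.65) + ...].
Sum ≈ 1.652976.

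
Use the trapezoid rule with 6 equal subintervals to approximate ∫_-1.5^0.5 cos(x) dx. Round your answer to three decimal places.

Δx = (0.5 − (-1.5))/6 = 1/3.
f(-1.5) ≈ 0.071, f(-7/6) ≈ 0.393, f(-5/6) ≈ 0.672, f(-0.5) ≈ 0.878, f(-1/6) ≈ 0.986, f(1/6) ≈ 0.986, f(0.5) ≈ 0.878.
T_6 = (Δx/2)·[f(x_0) + 2f(x_1) + ... + 2f(x_{5}) + f(x_6)].
Sum ≈ 1.463.

1.463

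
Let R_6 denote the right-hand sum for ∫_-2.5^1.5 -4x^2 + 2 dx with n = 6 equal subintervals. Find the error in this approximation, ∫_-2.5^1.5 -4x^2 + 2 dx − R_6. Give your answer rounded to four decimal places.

-4.1481

Exact integral: ∫_-2.5^1.5 f(x) dx ≈ -17.333333.
R_6 ≈ -13.185185.
Error ≈ -17.333333 − (-13.185185) ≈ -4.1481.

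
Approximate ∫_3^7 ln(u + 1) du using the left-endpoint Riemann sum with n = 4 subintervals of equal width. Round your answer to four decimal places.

Δu = (7 − 3)/4 = 1.
Left endpoints: 3, 4, 5, 6.
f(3) ≈ 1.3863, f(4) ≈ 1.6094, f(5) ≈ 1.7918, f(6) ≈ 1.9459.
Sum = Δu · [f(3) + f(4) + f(5) + f(6)].
Sum ≈ 6.7334.

6.7334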